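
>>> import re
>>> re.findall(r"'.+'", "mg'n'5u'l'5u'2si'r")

["'n'5u'l'5u'2si'"]

Walking the string: at [2:17] → "'n'5u'l'5u'2si'".
`findall` yields the raw match text (1 of them) because the pattern has no groups.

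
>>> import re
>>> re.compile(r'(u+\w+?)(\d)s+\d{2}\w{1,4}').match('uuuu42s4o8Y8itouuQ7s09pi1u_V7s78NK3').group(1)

'uuuu42s4o8Y8itouuQ'

The match spans [0:26] → 'uuuu42s4o8Y8itouuQ7s09pi1u'.
Captured: group 1 = 'uuuu42s4o8Y8itouuQ', group 2 = '7'.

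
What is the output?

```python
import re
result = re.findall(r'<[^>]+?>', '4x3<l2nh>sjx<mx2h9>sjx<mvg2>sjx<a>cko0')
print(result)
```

['<l2nh>', '<mx2h9>', '<mvg2>', '<a>']

Scanning left to right: at [3:9] → '<l2nh>'; at [12:19] → '<mx2h9>'; at [22:28] → '<mvg2>'; at [31:34] → '<a>'.
With no groups in the pattern, `findall` gives back each whole match — 4 here.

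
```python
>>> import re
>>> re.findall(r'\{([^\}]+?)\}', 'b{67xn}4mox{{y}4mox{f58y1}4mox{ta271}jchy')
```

['67xn', '{y', 'f58y1', 'ta271']

`findall` collects group 1 from each match (4 total).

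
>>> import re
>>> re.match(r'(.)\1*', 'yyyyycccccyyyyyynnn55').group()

After group 1 captures some text, `\1` only succeeds where that same text appears again.
`re.match` won't scan ahead — the pattern has to work from the very first character.
The match spans [0:5] → 'yyyyy'.
Captured: group 1 = 'y'.

'yyyyy'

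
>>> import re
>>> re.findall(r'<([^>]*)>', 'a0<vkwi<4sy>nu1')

Walking the string: at [2:12] match '<vkwi<4sy>', group 1 = 'vkwi<4sy'.
`findall` collects group 1 from the one match (1 total).

['vkwi<4sy']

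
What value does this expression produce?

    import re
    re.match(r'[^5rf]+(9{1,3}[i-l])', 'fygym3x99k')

None

`re.match` only tries the pattern at the start of the string.
Here the pattern fails at index 0, so the call returns None.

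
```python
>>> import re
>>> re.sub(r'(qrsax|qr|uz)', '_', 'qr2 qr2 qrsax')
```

'_2 _2 _'

The regex engine tests alternatives in the order written; an earlier branch that matches wins even if a later one would match more.
Every occurrence is swapped for '_'.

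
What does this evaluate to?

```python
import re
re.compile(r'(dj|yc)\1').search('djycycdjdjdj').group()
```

`\1` has to match the exact text group 1 already captured.
The match spans [2:6] → 'ycyc'.

'ycyc'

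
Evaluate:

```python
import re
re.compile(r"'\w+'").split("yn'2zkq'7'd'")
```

['yn', '7', '']

Matches to split on: at [2:8] → "'2zkq'"; at [9:12] → "'d'".
Splitting on the pattern gives 3 pieces.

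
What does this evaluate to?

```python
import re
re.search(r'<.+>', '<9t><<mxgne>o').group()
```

'<9t><<mxgne>'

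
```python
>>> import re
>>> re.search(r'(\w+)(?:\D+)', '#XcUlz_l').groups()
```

('XcUlz_',)

The match spans [1:8] → 'XcUlz_l'.
Captured: group 1 = 'XcUlz_'.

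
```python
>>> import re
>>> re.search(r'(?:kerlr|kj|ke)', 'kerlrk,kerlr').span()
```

(0, 5)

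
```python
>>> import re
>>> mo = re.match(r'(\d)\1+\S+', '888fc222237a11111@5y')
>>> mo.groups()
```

('8',)

`\1` has to match the exact text group 1 already captured.
`re.match` only tries the pattern at the start of the string.
The match spans [0:20] → '888fc222237a11111@5y'.
Captured: group 1 = '8'.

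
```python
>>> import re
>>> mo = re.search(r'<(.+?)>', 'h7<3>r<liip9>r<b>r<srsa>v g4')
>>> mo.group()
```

'<3>'

With the lazy modifier that quantifier settles for the fewest repetitions that let the rest of the pattern succeed (the atoms after it are unaffected and can still be greedy).
`search` walks the string left to right and returns the first match it finds.
The match spans [2:5] → '<3>'.
Captured: group 1 = '3'.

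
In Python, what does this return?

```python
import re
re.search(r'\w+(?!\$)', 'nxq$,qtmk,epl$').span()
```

Because the assertion is negative and zero-width, positions next to the forbidden text are skipped.
The match spans [0:2] → 'nx'.

(0, 2)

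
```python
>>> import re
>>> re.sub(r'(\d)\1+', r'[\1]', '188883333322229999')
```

`\1` is not a pattern — it's the concrete string captured by group 1, re-applied verbatim.
Matches: at [1:5] → '8888'; at [5:10] → '33333'; at [10:14] → '2222'; at [14:18] → '9999'.
Each match is replaced using the text its own group 1 captured.

'1[8][3][2][9]'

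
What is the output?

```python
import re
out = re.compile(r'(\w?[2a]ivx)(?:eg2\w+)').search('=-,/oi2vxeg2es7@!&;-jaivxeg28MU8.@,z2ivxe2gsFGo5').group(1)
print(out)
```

jaivx

The match spans [20:32] → 'jaivxeg28MU8'.
Captured: group 1 = 'jaivx'.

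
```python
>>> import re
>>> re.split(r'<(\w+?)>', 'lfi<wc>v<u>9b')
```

['lfi', 'wc', 'v', 'u', '9b']

Matches to split on: at [3:7] → '<wc>'; at [8:11] → '<u>'.
With a capturing group present, the delimiter's captured portion is kept in the result list.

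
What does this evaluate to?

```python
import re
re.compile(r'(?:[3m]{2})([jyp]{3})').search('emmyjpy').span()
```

(1, 6)

Pattern: exactly 2 of one of [3m] (non-capturing group); then exactly 3 of one of [jyp] (captured).
Unlike `match`, `search` isn't anchored — it looks for the pattern anywhere in the string.
The match spans [1:6] → 'mmyjp'.
Captured: group 1 = 'yjp'.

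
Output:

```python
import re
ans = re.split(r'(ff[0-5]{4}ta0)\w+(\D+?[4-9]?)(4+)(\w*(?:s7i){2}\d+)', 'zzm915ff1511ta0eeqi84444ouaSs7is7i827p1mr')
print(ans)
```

['zzm915', 'ff1511ta0', 'i8', '4444', 'ouaSs7is7i827', 'p1mr']

This matches the literal 'ff', then exactly 4 of a character in [0-5], then the literal 'ta0' (captured); then one or more of a word character; then one or more of a non-digit (lazy), then optionally a character in [4-9] (captured); then one or more of a literal '4' (captured); then zero or more of a word character, then the literal 's7i' repeated 2 times, then one or more of a digit (captured).
`re.split` interleaves the captured-group text with the surrounding fragments.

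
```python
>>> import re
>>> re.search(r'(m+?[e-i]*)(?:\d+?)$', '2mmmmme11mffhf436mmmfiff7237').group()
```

'mmmfiff7237'

This matches one or more of a literal 'm' (lazy), then zero or more of a character in [e-i] (captured); then one or more of a digit (lazy) (non-capturing group); then anchored at the end.
The match spans [17:28] → 'mmmfiff7237'.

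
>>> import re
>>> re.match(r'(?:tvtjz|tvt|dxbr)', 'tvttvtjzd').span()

`re.match` only tries the pattern at the start of the string.
The match spans [0:3] → 'tvt'.

(0, 3)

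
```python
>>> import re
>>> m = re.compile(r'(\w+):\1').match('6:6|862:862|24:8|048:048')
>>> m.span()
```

`\1` has to match the exact text group 1 already captured.
`re.match` only tries the pattern at the start of the string.
The match spans [0:3] → '6:6'.
Captured: group 1 = '6'.

(0, 3)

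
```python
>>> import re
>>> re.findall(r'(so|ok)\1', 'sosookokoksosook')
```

['so', 'ok', 'so']

A backreference is literal: `\1` must see the identical characters the first group matched.
With a single group, `findall` returns only what that group captured — 3 items.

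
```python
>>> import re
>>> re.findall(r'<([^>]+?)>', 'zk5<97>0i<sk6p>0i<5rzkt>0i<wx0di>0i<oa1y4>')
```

['97', 'sk6p', '5rzkt', 'wx0di', 'oa1y4']

Scanning left to right: at [3:7] match '<97>', group 1 = '97'; at [9:15] match '<sk6p>', group 1 = 'sk6p'; at [17:24] match '<5rzkt>', group 1 = '5rzkt'; at [26:33] match '<wx0di>', group 1 = 'wx0di'; at [35:42] match '<oa1y4>', group 1 = 'oa1y4'.
With a single group, `findall` returns only what that group captured — 5 items.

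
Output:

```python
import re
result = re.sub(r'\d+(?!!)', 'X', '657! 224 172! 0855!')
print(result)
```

X7! X X2! X5!

The negative lookahead/lookbehind blocks any match where the forbidden context is present.
Matches: at [0:2] → '65'; at [5:8] → '224'; at [9:11] → '17'; at [14:17] → '085'.
Each match is replaced by 'X'.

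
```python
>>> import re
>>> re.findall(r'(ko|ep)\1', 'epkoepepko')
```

['ep']

`\1` has to match the exact text group 1 already captured.
One capturing group, so `findall` returns just the captured substring from the one match — 1 in all.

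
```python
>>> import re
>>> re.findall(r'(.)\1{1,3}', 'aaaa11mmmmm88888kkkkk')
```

['a', '1', 'm', '8', 'k']

After group 1 captures some text, `\1` only succeeds where that same text appears again.
Matches: at [0:4] match 'aaaa', group 1 = 'a'; at [4:6] match '11', group 1 = '1'; at [6:10] match 'mmmm', group 1 = 'm'; at [11:15] match '8888', group 1 = '8'; at [16:20] match 'kkkk', group 1 = 'k'.
`findall` collects group 1 from each match (5 total).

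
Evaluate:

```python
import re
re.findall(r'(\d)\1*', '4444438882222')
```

['4', '3', '8', '2']

The backreference `\1` re-matches whatever the first group consumed, character for character.
Because there's exactly one group, `findall` drops the full match and keeps group 1 from each hit.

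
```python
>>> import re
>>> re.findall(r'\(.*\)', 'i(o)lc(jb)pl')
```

With no groups in the pattern, `findall` gives back each whole match — 1 here.

['(o)lc(jb)']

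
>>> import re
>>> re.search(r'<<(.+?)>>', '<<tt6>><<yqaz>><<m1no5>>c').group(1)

The match spans [0:7] → '<<tt6>>'.
Captured: group 1 = 'tt6'.

'tt6'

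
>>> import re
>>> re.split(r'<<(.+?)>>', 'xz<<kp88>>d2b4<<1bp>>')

['xz', 'kp88', 'd2b4', '1bp', '']

The group in the pattern means `split` returns the separators' captures alongside the pieces.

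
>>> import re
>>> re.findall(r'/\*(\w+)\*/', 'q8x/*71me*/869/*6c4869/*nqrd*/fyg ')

['71me', 'nqrd']

Scanning left to right: at [3:11] match '/*71me*/', group 1 = '71me'; at [22:30] match '/*nqrd*/', group 1 = 'nqrd'.
One capturing group, so `findall` returns just the captured substring from each match — 2 in all.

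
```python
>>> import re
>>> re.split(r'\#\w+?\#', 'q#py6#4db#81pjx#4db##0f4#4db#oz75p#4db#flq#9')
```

The string is cut at each match, leaving 6 pieces.

['q', '4db', '4db#', '4db', '4db', '9']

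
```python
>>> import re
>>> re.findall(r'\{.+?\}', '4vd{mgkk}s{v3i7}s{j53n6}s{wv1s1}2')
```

No capturing groups, so `findall` returns the 4 full match strings.

['{mgkk}', '{v3i7}', '{j53n6}', '{wv1s1}']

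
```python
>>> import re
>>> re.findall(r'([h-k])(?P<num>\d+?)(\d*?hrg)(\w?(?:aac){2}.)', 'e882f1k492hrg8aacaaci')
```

[('k', '4', '92hrg', '8aacaaci')]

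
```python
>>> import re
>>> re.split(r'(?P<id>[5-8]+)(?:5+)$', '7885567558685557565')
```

['', '788556755868555756', '']

With a capturing group present, the delimiter's captured portion is kept in the result list.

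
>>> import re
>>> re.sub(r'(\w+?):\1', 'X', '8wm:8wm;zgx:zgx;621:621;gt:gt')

`\1` is not a pattern — it's the concrete string captured by group 1, re-applied verbatim.
`sub` substitutes 'X' at each match site.

'X;X;X;X'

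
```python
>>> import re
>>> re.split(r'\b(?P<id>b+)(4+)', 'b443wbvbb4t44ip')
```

['', 'b', '44', '3wbvbb4t44ip']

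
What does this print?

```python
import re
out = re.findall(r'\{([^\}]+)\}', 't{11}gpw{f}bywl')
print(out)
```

['11', 'f']

One capturing group, so `findall` returns just the captured substring from each match — 2 in all.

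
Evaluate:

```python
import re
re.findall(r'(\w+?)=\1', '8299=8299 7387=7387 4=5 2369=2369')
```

After group 1 captures some text, `\1` only succeeds where that same text appears again.
Matches: at [0:9] match '8299=8299', group 1 = '8299'; at [10:19] match '7387=7387', group 1 = '7387'; at [24:33] match '2369=2369', group 1 = '2369'.
Because there's exactly one group, `findall` drops the full match and keeps group 1 from each hit.

['8299', '7387', '2369']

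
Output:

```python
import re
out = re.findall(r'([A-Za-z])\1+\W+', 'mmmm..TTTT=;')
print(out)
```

['m', 'T']

`\1` has to match the exact text group 1 already captured.
`findall` collects group 1 from each match (2 total).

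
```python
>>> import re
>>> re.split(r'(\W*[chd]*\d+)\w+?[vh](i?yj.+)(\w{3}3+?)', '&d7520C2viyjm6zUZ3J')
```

['', '&d7520', 'iyjm6', 'zUZ3', 'J']

Pattern: zero or more of a non-word character, then zero or more of one of [chd], then one or more of a digit (captured); then one or more of a word character (lazy), then one of [vh]; then optionally a literal 'i', then the literal 'yj', then one or more of any character (captured); then exactly 3 of a word character, then one or more of a literal '3' (lazy) (captured).
Matches to split on: at [0:18] → '&d7520C2viyjm6zUZ3'.
Because the pattern has a capturing group, `split` also inserts each captured text between the pieces.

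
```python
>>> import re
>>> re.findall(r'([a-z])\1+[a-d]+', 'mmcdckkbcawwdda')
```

`\1` has to match the exact text group 1 already captured.
`findall` collects group 1 from each match (3 total).

['m', 'k', 'w']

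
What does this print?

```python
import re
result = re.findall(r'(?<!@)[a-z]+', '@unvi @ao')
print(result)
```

['nvi', 'o']

`(?!…)`/`(?<!…)` only lets a position through if the neighbouring text does NOT match; no characters are consumed.
Matches: at [2:5] → 'nvi'; at [8:9] → 'o'.
No capturing groups, so `findall` returns the 2 full match strings.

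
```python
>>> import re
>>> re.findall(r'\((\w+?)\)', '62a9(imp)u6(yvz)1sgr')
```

One capturing group, so `findall` returns just the captured substring from each match — 2 in all.

['imp', 'yvz']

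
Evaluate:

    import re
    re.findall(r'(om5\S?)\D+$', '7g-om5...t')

Pattern: a literal 'o', then the literal 'm5', then optionally a non-whitespace character (captured); then one or more of a non-digit; then anchored at the end.
Matches: at [3:10] match 'om5...t', group 1 = 'om5.'.
With a single group, `findall` returns only what that group captured — 1 item.

['om5.']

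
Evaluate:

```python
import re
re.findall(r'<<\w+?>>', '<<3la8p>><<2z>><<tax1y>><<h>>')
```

['<<3la8p>>', '<<2z>>', '<<tax1y>>', '<<h>>']

`findall` yields the raw match text (4 of them) because the pattern has no groups.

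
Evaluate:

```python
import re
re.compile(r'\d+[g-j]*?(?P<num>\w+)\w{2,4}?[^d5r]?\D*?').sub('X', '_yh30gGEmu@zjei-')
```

'_yhXzjei-'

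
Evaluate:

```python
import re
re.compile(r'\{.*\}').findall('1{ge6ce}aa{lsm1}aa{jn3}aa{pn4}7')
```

['{ge6ce}aa{lsm1}aa{jn3}aa{pn4}']

Walking the string: at [1:30] → '{ge6ce}aa{lsm1}aa{jn3}aa{pn4}'.
No capturing groups, so `findall` returns the 1 full match string.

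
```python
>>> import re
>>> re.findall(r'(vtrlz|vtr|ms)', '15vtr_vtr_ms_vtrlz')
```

Alternation tries branches left to right and keeps the first one that lets the overall match succeed at that position.
Scanning left to right: at [2:5] match 'vtr', group 1 = 'vtr'; at [6:9] match 'vtr', group 1 = 'vtr'; at [10:12] match 'ms', group 1 = 'ms'; at [13:18] match 'vtrlz', group 1 = 'vtrlz'.
With a single group, `findall` returns only what that group captured — 4 items.

['vtr', 'vtr', 'ms', 'vtrlz']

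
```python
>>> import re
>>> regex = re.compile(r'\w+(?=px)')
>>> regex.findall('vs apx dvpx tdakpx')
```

['a', 'dv', 'tdak']

Because the assertion is zero-width, the text it checks is not consumed and won't appear in the result.
Scanning left to right: at [3:4] → 'a'; at [7:9] → 'dv'; at [12:16] → 'tdak'.
No capturing groups, so `findall` returns the 3 full match strings.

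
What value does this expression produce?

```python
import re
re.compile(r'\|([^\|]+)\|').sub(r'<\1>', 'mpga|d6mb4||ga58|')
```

'mpga<d6mb4><ga58>'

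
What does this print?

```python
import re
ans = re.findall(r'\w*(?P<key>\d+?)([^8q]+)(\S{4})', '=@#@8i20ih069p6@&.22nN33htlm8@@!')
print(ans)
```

[('6', '@&.22nN33htlm', '8@@!')]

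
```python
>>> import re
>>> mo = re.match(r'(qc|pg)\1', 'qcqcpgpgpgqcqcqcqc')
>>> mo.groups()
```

('qc',)

`\1` has to match the exact text group 1 already captured.
With `match`, the pattern is implicitly anchored at the beginning.
The match spans [0:4] → 'qcqc'.
Captured: group 1 = 'qc'.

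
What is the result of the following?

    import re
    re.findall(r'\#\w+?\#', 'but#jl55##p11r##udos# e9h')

['#jl55#', '#p11r#', '#udos#']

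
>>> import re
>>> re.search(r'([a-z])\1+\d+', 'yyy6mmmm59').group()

'yyy6'

The backreference `\1` re-matches whatever the first group consumed, character for character.
`search` walks the string left to right and returns the first match it finds.
The match spans [0:4] → 'yyy6'.
Captured: group 1 = 'y'.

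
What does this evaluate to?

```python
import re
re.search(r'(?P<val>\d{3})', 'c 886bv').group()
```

This matches exactly 3 of a digit (captured as 'val').
`search` walks the string left to right and returns the first match it finds.
The match spans [2:5] → '886'.
Captured: group 1 = '886'.

'886'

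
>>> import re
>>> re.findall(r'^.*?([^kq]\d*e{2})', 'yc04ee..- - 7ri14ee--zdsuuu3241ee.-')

['c04ee']

Pattern: anchored at the start of the string; then zero or more of any character (lazy); then any character except [kq], then zero or more of a digit, then exactly 2 of the literal 'e' (captured).
Because the quantifier is non-greedy, it stops expanding at the earliest point where the rest of the pattern can succeed.
Scanning left to right: at [0:6] match 'yc04ee', group 1 = 'c04ee'.
Because there's exactly one group, `findall` drops the full match and keeps group 1 from the one hit.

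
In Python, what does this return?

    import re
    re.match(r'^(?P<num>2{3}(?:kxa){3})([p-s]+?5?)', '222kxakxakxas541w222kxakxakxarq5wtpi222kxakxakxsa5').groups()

The pattern matches anchored at the start of the string; then exactly 3 of the literal '2', then the literal 'kxa' repeated 3 times (captured as 'num'); then one or more of a character in [p-s] (lazy), then optionally a literal '5' (captured).
`re.match` won't scan ahead — the pattern has to work from the very first character.
The match spans [0:14] → '222kxakxakxas5'.
Captured: group 1 = '222kxakxakxa', group 2 = 's5'.

('222kxakxakxa', 's5')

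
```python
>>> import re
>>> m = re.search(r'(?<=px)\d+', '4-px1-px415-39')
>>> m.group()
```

Lookahead/lookbehind check context without consuming it, so the matched span excludes the asserted characters.
`re.search` tries every starting position until one works.
The match spans [4:5] → '1'.

'1'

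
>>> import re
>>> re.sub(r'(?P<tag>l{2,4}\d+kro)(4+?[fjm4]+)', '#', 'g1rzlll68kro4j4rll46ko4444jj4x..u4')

Every occurrence is swapped for '#'.

'g1rz#rll46ko4444jj4x..u4'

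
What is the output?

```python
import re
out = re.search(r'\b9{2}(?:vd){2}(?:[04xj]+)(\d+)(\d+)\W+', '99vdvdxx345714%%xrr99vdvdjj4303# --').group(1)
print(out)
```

34571

The pattern matches a word boundary (`\b`, zero-width); then exactly 2 of the literal '9', then the literal 'vd' repeated 2 times; then one or more of one of [04xj] (non-capturing group); then one or more of a digit (captured); then one or more of a digit (captured); then one or more of a non-word character.
`re.search` scans for the first position where the pattern succeeds.
The match spans [0:16] → '99vdvdxx345714%%'.
Captured: group 1 = '34571', group 2 = '4'.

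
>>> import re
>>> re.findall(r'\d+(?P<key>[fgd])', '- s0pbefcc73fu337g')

['f', 'g']

With a single group, `findall` returns only what that group captured — 2 items.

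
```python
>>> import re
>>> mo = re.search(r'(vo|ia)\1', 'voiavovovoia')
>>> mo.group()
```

A backreference is literal: `\1` must see the identical characters the first group matched.
The match spans [4:8] → 'vovo'.

'vovo'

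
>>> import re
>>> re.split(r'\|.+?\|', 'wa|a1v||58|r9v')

A `+?`/`*?`/`{m,n}?` starts at its minimum and grows only as far as needed for what follows to match.
The string is cut at each match, leaving 3 pieces.

['wa', '', 'r9v']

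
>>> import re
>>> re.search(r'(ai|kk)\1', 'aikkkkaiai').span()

A backreference is literal: `\1` must see the identical characters the first group matched.
`re.search` scans for the first position where the pattern succeeds.
The match spans [2:6] → 'kkkk'.
Captured: group 1 = 'kk'.

(2, 6)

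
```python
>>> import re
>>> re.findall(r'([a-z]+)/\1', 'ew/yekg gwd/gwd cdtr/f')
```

['gwd']

`\1` is not a pattern — it's the concrete string captured by group 1, re-applied verbatim.
One capturing group, so `findall` returns just the captured substring from the one match — 1 in all.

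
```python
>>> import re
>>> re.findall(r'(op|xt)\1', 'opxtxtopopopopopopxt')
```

After group 1 captures some text, `\1` only succeeds where that same text appears again.
`findall` collects group 1 from each match (4 total).

['xt', 'op', 'op', 'op']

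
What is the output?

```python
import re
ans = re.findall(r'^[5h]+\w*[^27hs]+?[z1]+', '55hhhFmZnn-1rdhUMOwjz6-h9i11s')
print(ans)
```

Since nothing is captured, `findall` lists the 1 matched substring directly.

['55hhhFmZnn-1']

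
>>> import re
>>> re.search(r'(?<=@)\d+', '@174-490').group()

Because the assertion is zero-width, the text it checks is not consumed and won't appear in the result.
Unlike `match`, `search` isn't anchored — it looks for the pattern anywhere in the string.
The match spans [1:4] → '174'.

'174'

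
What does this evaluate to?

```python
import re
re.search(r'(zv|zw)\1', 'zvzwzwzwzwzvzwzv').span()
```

(2, 6)

After group 1 captures some text, `\1` only succeeds where that same text appears again.
`search` walks the string left to right and returns the first match it finds.
The match spans [2:6] → 'zwzw'.
Captured: group 1 = 'zw'.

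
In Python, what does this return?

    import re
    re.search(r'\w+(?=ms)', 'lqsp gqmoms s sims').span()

Because the assertion is zero-width, the text it checks is not consumed and won't appear in the result.
The match spans [5:9] → 'gqmo'.

(5, 9)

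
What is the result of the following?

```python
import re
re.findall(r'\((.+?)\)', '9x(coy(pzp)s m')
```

['coy(pzp']

`findall` collects group 1 from the one match (1 total).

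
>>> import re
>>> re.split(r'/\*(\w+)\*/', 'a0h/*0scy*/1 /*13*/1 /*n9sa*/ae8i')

['a0h', '0scy', '1 ', '13', '1 ', 'n9sa', 'ae8i']

The group in the pattern means `split` returns the separators' captures alongside the pieces.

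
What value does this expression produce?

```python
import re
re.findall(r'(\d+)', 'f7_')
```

This matches one or more of a digit (captured).
Matches: at [1:2] match '7', group 1 = '7'.
Because there's exactly one group, `findall` drops the full match and keeps group 1 from the one hit.

['7']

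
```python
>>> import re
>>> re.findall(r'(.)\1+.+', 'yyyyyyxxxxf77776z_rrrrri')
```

['y']

A backreference is literal: `\1` must see the identical characters the first group matched.
Scanning left to right: at [0:24] match 'yyyyyyxxxxf77776z_rrrrri', group 1 = 'y'.
With a single group, `findall` returns only what that group captured — 1 item.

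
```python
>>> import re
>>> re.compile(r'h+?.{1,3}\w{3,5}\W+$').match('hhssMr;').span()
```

(0, 7)

`re.match` only tries the pattern at the start of the string.
The match spans [0:7] → 'hhssMr;'.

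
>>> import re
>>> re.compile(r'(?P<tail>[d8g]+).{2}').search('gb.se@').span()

The pattern matches one or more of one of [d8g] (captured as 'tail'); then exactly 2 of any character.
The match spans [0:3] → 'gb.'.

(0, 3)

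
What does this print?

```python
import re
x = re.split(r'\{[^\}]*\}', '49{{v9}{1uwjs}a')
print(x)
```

['49', '', 'a']

Matches to split on: at [2:7] → '{{v9}'; at [7:14] → '{1uwjs}'.
`split` removes every match and returns the 3 fragments in between.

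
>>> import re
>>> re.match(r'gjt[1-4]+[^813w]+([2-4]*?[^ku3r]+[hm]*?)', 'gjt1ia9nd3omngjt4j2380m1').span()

(0, 19)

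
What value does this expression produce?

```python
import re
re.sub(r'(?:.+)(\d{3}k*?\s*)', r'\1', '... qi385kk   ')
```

Pattern: one or more of any character (non-capturing group); then exactly 3 of a digit, then zero or more of the literal 'k' (lazy), then zero or more of whitespace (captured).
Each match is replaced using the text its own group 1 captured.

'385kk   '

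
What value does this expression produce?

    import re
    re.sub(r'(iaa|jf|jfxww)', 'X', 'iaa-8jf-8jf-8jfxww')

`|` is ordered: at each position the engine commits to the first alternative that works.
Matches: at [0:3] → 'iaa'; at [5:7] → 'jf'; at [9:11] → 'jf'; at [13:15] → 'jf'.
Every occurrence is swapped for 'X'.

'X-8X-8X-8Xxww'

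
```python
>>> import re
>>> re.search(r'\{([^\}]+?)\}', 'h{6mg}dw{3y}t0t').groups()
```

`search` walks the string left to right and returns the first match it finds.
The match spans [1:6] → '{6mg}'.
Captured: group 1 = '6mg'.

('6mg',)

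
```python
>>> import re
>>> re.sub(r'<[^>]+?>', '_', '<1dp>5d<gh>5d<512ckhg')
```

Matches: at [0:5] → '<1dp>'; at [7:11] → '<gh>'.
`sub` substitutes '_' at each match site.

'_5d_5d<512ckhg'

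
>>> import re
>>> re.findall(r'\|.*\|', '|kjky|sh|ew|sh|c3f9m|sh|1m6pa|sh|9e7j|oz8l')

Since nothing is captured, `findall` lists the 1 matched substring directly.

['|kjky|sh|ew|sh|c3f9m|sh|1m6pa|sh|9e7j|']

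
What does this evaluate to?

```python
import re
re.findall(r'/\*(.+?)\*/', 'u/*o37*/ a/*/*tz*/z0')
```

The `?` after the quantifier makes it lazy — it takes as little as possible before letting the rest of the pattern try.
Matches: at [1:8] match '/*o37*/', group 1 = 'o37'; at [10:18] match '/*/*tz*/', group 1 = '/*tz'.
With a single group, `findall` returns only what that group captured — 2 items.

['o37', '/*tz']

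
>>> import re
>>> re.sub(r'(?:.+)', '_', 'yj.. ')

Each match is replaced by '_'.

'_'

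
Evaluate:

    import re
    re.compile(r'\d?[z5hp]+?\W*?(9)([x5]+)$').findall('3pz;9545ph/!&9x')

Pattern: optionally a digit, then one or more of one of [z5hp] (lazy), then zero or more of a non-word character (lazy); then a literal '9' (captured); then one or more of one of [x5] (captured); then anchored at the end.
Matches: at [6:15] match '45ph/!&9x', groups = ('9', 'x').
Multiple groups make `findall` return tuples — one 2-tuple for the one match.

[('9', 'x')]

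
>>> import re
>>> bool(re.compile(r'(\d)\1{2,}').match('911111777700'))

False

The backreference `\1` re-matches whatever the first group consumed, character for character.
`re.match` only tries the pattern at the start of the string.
Here the string doesn't start with a match, so the call returns None, and `bool(None)` is False.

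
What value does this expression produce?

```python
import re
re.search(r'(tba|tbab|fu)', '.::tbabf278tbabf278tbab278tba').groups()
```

('tba',)

`|` is ordered: at each position the engine commits to the first alternative that works.
Unlike `match`, `search` isn't anchored — it looks for the pattern anywhere in the string.
The match spans [3:6] → 'tba'.
Captured: group 1 = 'tba'.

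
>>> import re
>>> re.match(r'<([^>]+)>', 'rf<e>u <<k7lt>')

None

With `match`, the pattern is implicitly anchored at the beginning.
Here position 0 doesn't satisfy it, so the call returns None.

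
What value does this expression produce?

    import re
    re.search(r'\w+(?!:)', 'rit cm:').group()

'rit'

A negative assertion filters positions out without eating any characters.
`search` walks the string left to right and returns the first match it finds.
The match spans [0:3] → 'rit'.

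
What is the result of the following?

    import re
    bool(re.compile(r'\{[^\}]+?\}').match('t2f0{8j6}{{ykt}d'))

`match` is anchored at position 0; if the pattern doesn't fit there, it returns None.
Here the string doesn't start with a match, so the call returns None, and `bool(None)` is False.

False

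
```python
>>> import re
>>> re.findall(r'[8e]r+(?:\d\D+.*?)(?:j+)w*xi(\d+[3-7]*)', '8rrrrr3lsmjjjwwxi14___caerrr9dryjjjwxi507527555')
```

['507527555']

Pattern: one of [8e], then one or more of the literal 'r'; then a digit, then one or more of a non-digit, then zero or more of any character (lazy) (non-capturing group); then one or more of a literal 'j' (non-capturing group); then zero or more of the literal 'w', then the literal 'xi'; then one or more of a digit, then zero or more of a character in [3-7] (captured).
Scanning left to right: at [0:47] match '8rrrrr3lsmjjjwwxi14___caerrr9dryjjjwxi507527555', group 1 = '507527555'.
One capturing group, so `findall` returns just the captured substring from the one match — 1 in all.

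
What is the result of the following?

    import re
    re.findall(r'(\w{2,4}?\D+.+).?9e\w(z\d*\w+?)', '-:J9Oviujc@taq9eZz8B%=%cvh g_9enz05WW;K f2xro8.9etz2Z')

[('J9Oviujc@taq9eZz8B%=%cvh g_9enz05WW;K f2xro8.', 'z2Z')]

Multiple groups make `findall` return tuples — one 2-tuple for the one match.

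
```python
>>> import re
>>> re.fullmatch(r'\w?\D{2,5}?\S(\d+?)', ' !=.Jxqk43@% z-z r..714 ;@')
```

`re.fullmatch` is like wrapping the pattern in `^…$` (in single-line mode).
Here the pattern can't cover the whole string, so the call returns None.

None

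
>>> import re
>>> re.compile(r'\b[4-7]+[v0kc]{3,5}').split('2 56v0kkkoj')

This matches a word boundary (`\b`, zero-width); then one or more of a character in [4-7]; then 3 to 5 of one of [v0kc].
`split` removes every match and returns the 2 fragments in between.

['2 ', 'oj']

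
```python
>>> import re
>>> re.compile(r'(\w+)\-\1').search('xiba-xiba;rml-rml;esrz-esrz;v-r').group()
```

`\1` has to match the exact text group 1 already captured.
The match spans [0:9] → 'xiba-xiba'.

'xiba-xiba'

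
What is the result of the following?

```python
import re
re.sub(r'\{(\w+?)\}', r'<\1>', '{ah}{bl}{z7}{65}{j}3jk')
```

`\1` in the replacement pulls in group 1's text for each match.

'<ah><bl><z7><65><j>3jk'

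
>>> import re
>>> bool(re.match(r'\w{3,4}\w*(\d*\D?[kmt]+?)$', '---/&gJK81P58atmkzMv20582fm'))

False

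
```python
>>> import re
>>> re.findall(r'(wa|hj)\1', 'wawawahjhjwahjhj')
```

['wa', 'hj', 'hj']

`\1` is not a pattern — it's the concrete string captured by group 1, re-applied verbatim.
`findall` collects group 1 from each match (3 total).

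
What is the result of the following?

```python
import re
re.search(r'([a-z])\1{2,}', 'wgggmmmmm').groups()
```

('g',)

`\1` is not a pattern — it's the concrete string captured by group 1, re-applied verbatim.
Unlike `match`, `search` isn't anchored — it looks for the pattern anywhere in the string.
The match spans [1:4] → 'ggg'.
Captured: group 1 = 'g'.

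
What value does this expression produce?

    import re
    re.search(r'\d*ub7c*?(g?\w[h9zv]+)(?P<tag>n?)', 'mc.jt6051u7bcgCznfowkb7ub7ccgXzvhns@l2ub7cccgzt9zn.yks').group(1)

'gXzvh'

The match spans [22:34] → '7ub7ccgXzvhn'.
Captured: group 1 = 'gXzvh', group 2 = 'n'.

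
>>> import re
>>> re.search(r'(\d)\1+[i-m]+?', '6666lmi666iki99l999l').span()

A backreference is literal: `\1` must see the identical characters the first group matched.
`re.search` scans for the first position where the pattern succeeds.
The match spans [0:5] → '6666l'.
Captured: group 1 = '6'.

(0, 5)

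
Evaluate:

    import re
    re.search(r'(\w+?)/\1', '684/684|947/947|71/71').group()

'684/684'

After group 1 captures some text, `\1` only succeeds where that same text appears again.
Unlike `match`, `search` isn't anchored — it looks for the pattern anywhere in the string.
The match spans [0:7] → '684/684'.
Captured: group 1 = '684'.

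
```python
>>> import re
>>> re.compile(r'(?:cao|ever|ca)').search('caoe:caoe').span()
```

`|` is ordered: at each position the engine commits to the first alternative that works.
The match spans [0:3] → 'cao'.

(0, 3)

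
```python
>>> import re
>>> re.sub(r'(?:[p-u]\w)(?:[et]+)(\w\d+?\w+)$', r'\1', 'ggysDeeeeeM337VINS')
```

`\1` in the replacement pulls in group 1's text for each match.

'ggyM337VINS'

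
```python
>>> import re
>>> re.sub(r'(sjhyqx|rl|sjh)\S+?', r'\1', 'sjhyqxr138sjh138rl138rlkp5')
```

'sjhyqx138sjh38rl38rlp5'

`|` is ordered: at each position the engine commits to the first alternative that works.
The replacement refers to a captured group, so each match is rewritten using its own captured text.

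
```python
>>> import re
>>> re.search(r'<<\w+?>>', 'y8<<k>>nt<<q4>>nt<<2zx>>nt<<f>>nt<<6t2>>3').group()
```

'<<k>>'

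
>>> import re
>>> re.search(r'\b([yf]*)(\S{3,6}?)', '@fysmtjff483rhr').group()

'fysmt'

Pattern: a word boundary (`\b`, zero-width); then zero or more of one of [yf] (captured); then 3 to 6 of a non-whitespace character (lazy) (captured).
`re.search` tries every starting position until one works.
The match spans [1:6] → 'fysmt'.
Captured: group 1 = 'fy', group 2 = 'smt'.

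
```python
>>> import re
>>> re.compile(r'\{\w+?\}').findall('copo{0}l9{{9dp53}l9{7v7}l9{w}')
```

['{0}', '{9dp53}', '{7v7}', '{w}']

Walking the string: at [4:7] → '{0}'; at [10:17] → '{9dp53}'; at [19:24] → '{7v7}'; at [26:29] → '{w}'.
`findall` yields the raw match text (4 of them) because the pattern has no groups.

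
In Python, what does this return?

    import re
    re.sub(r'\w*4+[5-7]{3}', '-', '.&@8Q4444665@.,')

'.&@-@.,'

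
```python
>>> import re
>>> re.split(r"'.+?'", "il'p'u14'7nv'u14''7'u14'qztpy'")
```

A `+?`/`*?`/`{m,n}?` starts at its minimum and grows only as far as needed for what follows to match.
Matches to split on: at [2:5] → "'p'"; at [8:13] → "'7nv'"; at [16:20] → "''7'"; at [23:30] → "'qztpy'".
Each match becomes a cut point; 5 segments remain.

['il', 'u14', 'u14', 'u14', '']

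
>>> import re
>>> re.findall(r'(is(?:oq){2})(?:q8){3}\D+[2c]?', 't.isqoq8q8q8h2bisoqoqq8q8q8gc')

The pattern matches the literal 'is', then the literal 'oq' repeated 2 times (captured); then the literal 'q8' repeated 3 times, then one or more of a non-digit, then optionally one of [2c].
Scanning left to right: at [15:29] match 'isoqoqq8q8q8gc', group 1 = 'isoqoq'.
`findall` collects group 1 from the one match (1 total).

['isoqoq']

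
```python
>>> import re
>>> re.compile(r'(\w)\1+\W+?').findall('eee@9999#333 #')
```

`\1` has to match the exact text group 1 already captured.
Walking the string: at [0:4] match 'eee@', group 1 = 'e'; at [4:9] match '9999#', group 1 = '9'; at [9:13] match '333 ', group 1 = '3'.
With a single group, `findall` returns only what that group captured — 3 items.

['e', '9', '3']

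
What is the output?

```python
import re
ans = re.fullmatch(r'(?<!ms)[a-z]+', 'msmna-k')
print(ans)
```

The negative lookahead/lookbehind blocks any match where the forbidden context is present.
`re.fullmatch` requires the pattern to consume the entire string.
Here the string isn't matched end-to-end, so the call returns None.

None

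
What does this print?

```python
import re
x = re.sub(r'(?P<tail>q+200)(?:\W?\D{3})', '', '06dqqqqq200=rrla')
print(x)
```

The pattern matches one or more of the literal 'q', then the literal '200' (captured as 'tail'); then optionally a non-word character, then exactly 3 of a non-digit (non-capturing group).
Every occurrence is swapped for ''.

06da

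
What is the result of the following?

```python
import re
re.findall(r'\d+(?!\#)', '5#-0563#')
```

The negative lookahead/lookbehind blocks any match where the forbidden context is present.
No capturing groups, so `findall` returns the 1 full match string.

['056']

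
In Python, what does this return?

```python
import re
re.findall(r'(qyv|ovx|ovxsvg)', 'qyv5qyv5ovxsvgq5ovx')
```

['qyv', 'qyv', 'ovx', 'ovx']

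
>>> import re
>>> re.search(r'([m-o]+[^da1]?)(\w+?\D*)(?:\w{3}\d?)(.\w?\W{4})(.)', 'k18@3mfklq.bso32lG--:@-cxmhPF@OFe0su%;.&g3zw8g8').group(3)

'G--:@'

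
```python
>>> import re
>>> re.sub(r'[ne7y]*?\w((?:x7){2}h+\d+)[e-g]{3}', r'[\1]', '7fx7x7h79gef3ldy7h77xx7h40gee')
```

'[x7x7h79]3ldy7h77xx7h40gee'

This matches zero or more of one of [ne7y] (lazy), then a word character; then the literal 'x7' repeated 2 times, then one or more of the literal 'h', then one or more of a digit (captured); then exactly 3 of a character in [e-g].
Matches: at [0:12] → '7fx7x7h79gef'.
The replacement refers to a captured group, so each match is rewritten using its own captured text.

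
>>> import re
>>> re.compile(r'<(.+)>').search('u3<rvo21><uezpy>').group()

'<rvo21><uezpy>'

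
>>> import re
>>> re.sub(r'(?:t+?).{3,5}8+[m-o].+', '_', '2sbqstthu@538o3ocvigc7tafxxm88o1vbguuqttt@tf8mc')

'2sbqs_'

`sub` substitutes '_' at each match site.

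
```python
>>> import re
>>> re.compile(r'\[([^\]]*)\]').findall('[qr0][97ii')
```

['qr0']

`findall` collects group 1 from the one match (1 total).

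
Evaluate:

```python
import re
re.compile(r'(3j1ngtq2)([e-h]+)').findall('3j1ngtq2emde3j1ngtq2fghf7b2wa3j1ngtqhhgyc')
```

Pattern: the literal '3j', then the literal '1ng', then the literal 'tq2' (captured); then one or more of a character in [e-h] (captured).
With 2 capturing groups, `findall` returns a 2-tuple per match.

[('3j1ngtq2', 'e'), ('3j1ngtq2', 'fghf')]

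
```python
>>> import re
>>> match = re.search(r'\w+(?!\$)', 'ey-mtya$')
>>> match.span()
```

(0, 2)

The negative lookaround is zero-width — it rules out positions where the adjacent text would match, without consuming anything.
`search` walks the string left to right and returns the first match it finds.
The match spans [0:2] → 'ey'.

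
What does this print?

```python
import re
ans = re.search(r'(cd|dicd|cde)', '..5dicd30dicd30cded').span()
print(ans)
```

(3, 7)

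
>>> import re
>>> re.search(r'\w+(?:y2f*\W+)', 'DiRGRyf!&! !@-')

None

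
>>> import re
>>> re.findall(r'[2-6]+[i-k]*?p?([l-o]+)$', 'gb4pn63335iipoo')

['oo']

Because there's exactly one group, `findall` drops the full match and keeps group 1 from the one hit.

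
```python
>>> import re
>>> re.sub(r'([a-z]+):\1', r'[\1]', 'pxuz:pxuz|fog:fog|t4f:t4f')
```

The backreference `\1` re-matches whatever the first group consumed, character for character.
Matches: at [0:9] → 'pxuz:pxuz'; at [10:17] → 'fog:fog'.
`\1` in the replacement pulls in group 1's text for each match.

'[pxuz]|[fog]|t4f:t4f'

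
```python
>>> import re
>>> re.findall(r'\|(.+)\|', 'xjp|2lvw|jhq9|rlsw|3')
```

Matches: at [3:19] match '|2lvw|jhq9|rlsw|', group 1 = '2lvw|jhq9|rlsw'.
With a single group, `findall` returns only what that group captured — 1 item.

['2lvw|jhq9|rlsw']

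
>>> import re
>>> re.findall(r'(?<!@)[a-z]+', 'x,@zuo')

['x', 'uo']

The negative lookahead/lookbehind blocks any match where the forbidden context is present.
Scanning left to right: at [0:1] → 'x'; at [4:6] → 'uo'.
With no groups in the pattern, `findall` gives back each whole match — 2 here.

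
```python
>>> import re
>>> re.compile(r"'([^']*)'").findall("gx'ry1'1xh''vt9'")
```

One capturing group, so `findall` returns just the captured substring from each match — 2 in all.

['ry1', '']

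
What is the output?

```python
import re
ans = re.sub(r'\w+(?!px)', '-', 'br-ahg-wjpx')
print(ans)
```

The negative lookahead/lookbehind blocks any match where the forbidden context is present.
Matches: at [0:2] → 'br'; at [3:6] → 'ahg'; at [7:11] → 'wjpx'.
Each match is replaced by '-'.

-----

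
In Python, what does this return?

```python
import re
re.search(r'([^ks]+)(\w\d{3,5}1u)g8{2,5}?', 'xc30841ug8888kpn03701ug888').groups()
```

('xc', '30841u')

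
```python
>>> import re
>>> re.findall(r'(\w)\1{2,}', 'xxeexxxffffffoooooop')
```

`\1` has to match the exact text group 1 already captured.
Matches: at [4:7] match 'xxx', group 1 = 'x'; at [7:13] match 'ffffff', group 1 = 'f'; at [13:19] match 'oooooo', group 1 = 'o'.
Because there's exactly one group, `findall` drops the full match and keeps group 1 from each hit.

['x', 'f', 'o']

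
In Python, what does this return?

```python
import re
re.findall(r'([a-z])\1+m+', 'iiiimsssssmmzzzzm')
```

['i', 's', 'z']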